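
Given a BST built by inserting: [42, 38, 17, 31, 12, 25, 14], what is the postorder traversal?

Tree insertion order: [42, 38, 17, 31, 12, 25, 14]
Tree (level-order array): [42, 38, None, 17, None, 12, 31, None, 14, 25]
Postorder traversal: [14, 12, 25, 31, 17, 38, 42]


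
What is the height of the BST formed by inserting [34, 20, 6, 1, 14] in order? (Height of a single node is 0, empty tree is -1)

Insertion order: [34, 20, 6, 1, 14]
Tree (level-order array): [34, 20, None, 6, None, 1, 14]
Compute height bottom-up (empty subtree = -1):
  height(1) = 1 + max(-1, -1) = 0
  height(14) = 1 + max(-1, -1) = 0
  height(6) = 1 + max(0, 0) = 1
  height(20) = 1 + max(1, -1) = 2
  height(34) = 1 + max(2, -1) = 3
Height = 3


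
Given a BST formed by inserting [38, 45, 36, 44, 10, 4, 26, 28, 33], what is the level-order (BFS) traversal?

Tree insertion order: [38, 45, 36, 44, 10, 4, 26, 28, 33]
Tree (level-order array): [38, 36, 45, 10, None, 44, None, 4, 26, None, None, None, None, None, 28, None, 33]
BFS from the root, enqueuing left then right child of each popped node:
  queue [38] -> pop 38, enqueue [36, 45], visited so far: [38]
  queue [36, 45] -> pop 36, enqueue [10], visited so far: [38, 36]
  queue [45, 10] -> pop 45, enqueue [44], visited so far: [38, 36, 45]
  queue [10, 44] -> pop 10, enqueue [4, 26], visited so far: [38, 36, 45, 10]
  queue [44, 4, 26] -> pop 44, enqueue [none], visited so far: [38, 36, 45, 10, 44]
  queue [4, 26] -> pop 4, enqueue [none], visited so far: [38, 36, 45, 10, 44, 4]
  queue [26] -> pop 26, enqueue [28], visited so far: [38, 36, 45, 10, 44, 4, 26]
  queue [28] -> pop 28, enqueue [33], visited so far: [38, 36, 45, 10, 44, 4, 26, 28]
  queue [33] -> pop 33, enqueue [none], visited so far: [38, 36, 45, 10, 44, 4, 26, 28, 33]
Result: [38, 36, 45, 10, 44, 4, 26, 28, 33]


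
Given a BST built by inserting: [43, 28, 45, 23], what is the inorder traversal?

Tree insertion order: [43, 28, 45, 23]
Tree (level-order array): [43, 28, 45, 23]
Inorder traversal: [23, 28, 43, 45]


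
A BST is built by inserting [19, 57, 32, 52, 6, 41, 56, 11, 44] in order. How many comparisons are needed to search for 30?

Search path for 30: 19 -> 57 -> 32
Found: False
Comparisons: 3


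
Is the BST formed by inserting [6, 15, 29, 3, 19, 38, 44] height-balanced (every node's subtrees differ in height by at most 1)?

Tree (level-order array): [6, 3, 15, None, None, None, 29, 19, 38, None, None, None, 44]
Definition: a tree is height-balanced if, at every node, |h(left) - h(right)| <= 1 (empty subtree has height -1).
Bottom-up per-node check:
  node 3: h_left=-1, h_right=-1, diff=0 [OK], height=0
  node 19: h_left=-1, h_right=-1, diff=0 [OK], height=0
  node 44: h_left=-1, h_right=-1, diff=0 [OK], height=0
  node 38: h_left=-1, h_right=0, diff=1 [OK], height=1
  node 29: h_left=0, h_right=1, diff=1 [OK], height=2
  node 15: h_left=-1, h_right=2, diff=3 [FAIL (|-1-2|=3 > 1)], height=3
  node 6: h_left=0, h_right=3, diff=3 [FAIL (|0-3|=3 > 1)], height=4
Node 15 violates the condition: |-1 - 2| = 3 > 1.
Result: Not balanced


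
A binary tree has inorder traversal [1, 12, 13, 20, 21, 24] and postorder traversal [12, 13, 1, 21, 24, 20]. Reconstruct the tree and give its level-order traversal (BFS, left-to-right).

Inorder:   [1, 12, 13, 20, 21, 24]
Postorder: [12, 13, 1, 21, 24, 20]
Algorithm: postorder visits root last, so walk postorder right-to-left;
each value is the root of the current inorder slice — split it at that
value, recurse on the right subtree first, then the left.
Recursive splits:
  root=20; inorder splits into left=[1, 12, 13], right=[21, 24]
  root=24; inorder splits into left=[21], right=[]
  root=21; inorder splits into left=[], right=[]
  root=1; inorder splits into left=[], right=[12, 13]
  root=13; inorder splits into left=[12], right=[]
  root=12; inorder splits into left=[], right=[]
Reconstructed level-order: [20, 1, 24, 13, 21, 12]


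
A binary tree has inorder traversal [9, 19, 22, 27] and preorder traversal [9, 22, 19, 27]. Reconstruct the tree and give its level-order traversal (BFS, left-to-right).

Inorder:  [9, 19, 22, 27]
Preorder: [9, 22, 19, 27]
Algorithm: preorder visits root first, so consume preorder in order;
for each root, split the current inorder slice at that value into
left-subtree inorder and right-subtree inorder, then recurse.
Recursive splits:
  root=9; inorder splits into left=[], right=[19, 22, 27]
  root=22; inorder splits into left=[19], right=[27]
  root=19; inorder splits into left=[], right=[]
  root=27; inorder splits into left=[], right=[]
Reconstructed level-order: [9, 22, 19, 27]


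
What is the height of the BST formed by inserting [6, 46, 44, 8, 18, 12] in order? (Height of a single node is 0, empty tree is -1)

Insertion order: [6, 46, 44, 8, 18, 12]
Tree (level-order array): [6, None, 46, 44, None, 8, None, None, 18, 12]
Compute height bottom-up (empty subtree = -1):
  height(12) = 1 + max(-1, -1) = 0
  height(18) = 1 + max(0, -1) = 1
  height(8) = 1 + max(-1, 1) = 2
  height(44) = 1 + max(2, -1) = 3
  height(46) = 1 + max(3, -1) = 4
  height(6) = 1 + max(-1, 4) = 5
Height = 5


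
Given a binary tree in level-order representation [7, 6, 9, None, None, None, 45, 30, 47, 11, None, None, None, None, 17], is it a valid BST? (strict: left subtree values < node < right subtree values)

Level-order array: [7, 6, 9, None, None, None, 45, 30, 47, 11, None, None, None, None, 17]
Validate using subtree bounds (lo, hi): at each node, require lo < value < hi,
then recurse left with hi=value and right with lo=value.
Preorder trace (stopping at first violation):
  at node 7 with bounds (-inf, +inf): OK
  at node 6 with bounds (-inf, 7): OK
  at node 9 with bounds (7, +inf): OK
  at node 45 with bounds (9, +inf): OK
  at node 30 with bounds (9, 45): OK
  at node 11 with bounds (9, 30): OK
  at node 17 with bounds (11, 30): OK
  at node 47 with bounds (45, +inf): OK
No violation found at any node.
Result: Valid BST


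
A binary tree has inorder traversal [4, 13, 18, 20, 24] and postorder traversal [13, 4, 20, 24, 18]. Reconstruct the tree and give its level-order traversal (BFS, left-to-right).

Inorder:   [4, 13, 18, 20, 24]
Postorder: [13, 4, 20, 24, 18]
Algorithm: postorder visits root last, so walk postorder right-to-left;
each value is the root of the current inorder slice — split it at that
value, recurse on the right subtree first, then the left.
Recursive splits:
  root=18; inorder splits into left=[4, 13], right=[20, 24]
  root=24; inorder splits into left=[20], right=[]
  root=20; inorder splits into left=[], right=[]
  root=4; inorder splits into left=[], right=[13]
  root=13; inorder splits into left=[], right=[]
Reconstructed level-order: [18, 4, 24, 13, 20]


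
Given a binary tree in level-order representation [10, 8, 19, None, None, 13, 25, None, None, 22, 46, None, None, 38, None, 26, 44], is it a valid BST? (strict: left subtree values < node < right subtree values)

Level-order array: [10, 8, 19, None, None, 13, 25, None, None, 22, 46, None, None, 38, None, 26, 44]
Validate using subtree bounds (lo, hi): at each node, require lo < value < hi,
then recurse left with hi=value and right with lo=value.
Preorder trace (stopping at first violation):
  at node 10 with bounds (-inf, +inf): OK
  at node 8 with bounds (-inf, 10): OK
  at node 19 with bounds (10, +inf): OK
  at node 13 with bounds (10, 19): OK
  at node 25 with bounds (19, +inf): OK
  at node 22 with bounds (19, 25): OK
  at node 46 with bounds (25, +inf): OK
  at node 38 with bounds (25, 46): OK
  at node 26 with bounds (25, 38): OK
  at node 44 with bounds (38, 46): OK
No violation found at any node.
Result: Valid BST


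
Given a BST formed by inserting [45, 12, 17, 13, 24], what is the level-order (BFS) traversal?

Tree insertion order: [45, 12, 17, 13, 24]
Tree (level-order array): [45, 12, None, None, 17, 13, 24]
BFS from the root, enqueuing left then right child of each popped node:
  queue [45] -> pop 45, enqueue [12], visited so far: [45]
  queue [12] -> pop 12, enqueue [17], visited so far: [45, 12]
  queue [17] -> pop 17, enqueue [13, 24], visited so far: [45, 12, 17]
  queue [13, 24] -> pop 13, enqueue [none], visited so far: [45, 12, 17, 13]
  queue [24] -> pop 24, enqueue [none], visited so far: [45, 12, 17, 13, 24]
Result: [45, 12, 17, 13, 24]


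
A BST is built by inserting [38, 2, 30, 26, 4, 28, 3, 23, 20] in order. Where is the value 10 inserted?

Starting tree (level order): [38, 2, None, None, 30, 26, None, 4, 28, 3, 23, None, None, None, None, 20]
Insertion path: 38 -> 2 -> 30 -> 26 -> 4 -> 23 -> 20
Result: insert 10 as left child of 20
Final tree (level order): [38, 2, None, None, 30, 26, None, 4, 28, 3, 23, None, None, None, None, 20, None, 10]


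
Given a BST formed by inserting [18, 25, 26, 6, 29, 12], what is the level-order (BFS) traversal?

Tree insertion order: [18, 25, 26, 6, 29, 12]
Tree (level-order array): [18, 6, 25, None, 12, None, 26, None, None, None, 29]
BFS from the root, enqueuing left then right child of each popped node:
  queue [18] -> pop 18, enqueue [6, 25], visited so far: [18]
  queue [6, 25] -> pop 6, enqueue [12], visited so far: [18, 6]
  queue [25, 12] -> pop 25, enqueue [26], visited so far: [18, 6, 25]
  queue [12, 26] -> pop 12, enqueue [none], visited so far: [18, 6, 25, 12]
  queue [26] -> pop 26, enqueue [29], visited so far: [18, 6, 25, 12, 26]
  queue [29] -> pop 29, enqueue [none], visited so far: [18, 6, 25, 12, 26, 29]
Result: [18, 6, 25, 12, 26, 29]


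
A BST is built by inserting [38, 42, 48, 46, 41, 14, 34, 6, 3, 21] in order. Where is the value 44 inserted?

Starting tree (level order): [38, 14, 42, 6, 34, 41, 48, 3, None, 21, None, None, None, 46]
Insertion path: 38 -> 42 -> 48 -> 46
Result: insert 44 as left child of 46
Final tree (level order): [38, 14, 42, 6, 34, 41, 48, 3, None, 21, None, None, None, 46, None, None, None, None, None, 44]


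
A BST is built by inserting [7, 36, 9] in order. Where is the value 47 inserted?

Starting tree (level order): [7, None, 36, 9]
Insertion path: 7 -> 36
Result: insert 47 as right child of 36
Final tree (level order): [7, None, 36, 9, 47]


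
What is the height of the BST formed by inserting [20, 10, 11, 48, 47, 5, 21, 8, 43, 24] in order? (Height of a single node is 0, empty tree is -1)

Insertion order: [20, 10, 11, 48, 47, 5, 21, 8, 43, 24]
Tree (level-order array): [20, 10, 48, 5, 11, 47, None, None, 8, None, None, 21, None, None, None, None, 43, 24]
Compute height bottom-up (empty subtree = -1):
  height(8) = 1 + max(-1, -1) = 0
  height(5) = 1 + max(-1, 0) = 1
  height(11) = 1 + max(-1, -1) = 0
  height(10) = 1 + max(1, 0) = 2
  height(24) = 1 + max(-1, -1) = 0
  height(43) = 1 + max(0, -1) = 1
  height(21) = 1 + max(-1, 1) = 2
  height(47) = 1 + max(2, -1) = 3
  height(48) = 1 + max(3, -1) = 4
  height(20) = 1 + max(2, 4) = 5
Height = 5


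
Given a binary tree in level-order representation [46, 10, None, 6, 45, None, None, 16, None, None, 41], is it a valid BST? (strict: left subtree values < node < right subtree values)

Level-order array: [46, 10, None, 6, 45, None, None, 16, None, None, 41]
Validate using subtree bounds (lo, hi): at each node, require lo < value < hi,
then recurse left with hi=value and right with lo=value.
Preorder trace (stopping at first violation):
  at node 46 with bounds (-inf, +inf): OK
  at node 10 with bounds (-inf, 46): OK
  at node 6 with bounds (-inf, 10): OK
  at node 45 with bounds (10, 46): OK
  at node 16 with bounds (10, 45): OK
  at node 41 with bounds (16, 45): OK
No violation found at any node.
Result: Valid BST


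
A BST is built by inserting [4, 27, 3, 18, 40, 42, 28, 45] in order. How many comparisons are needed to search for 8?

Search path for 8: 4 -> 27 -> 18
Found: False
Comparisons: 3


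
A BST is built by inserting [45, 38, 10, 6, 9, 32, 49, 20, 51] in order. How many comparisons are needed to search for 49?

Search path for 49: 45 -> 49
Found: True
Comparisons: 2


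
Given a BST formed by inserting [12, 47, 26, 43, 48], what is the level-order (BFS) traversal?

Tree insertion order: [12, 47, 26, 43, 48]
Tree (level-order array): [12, None, 47, 26, 48, None, 43]
BFS from the root, enqueuing left then right child of each popped node:
  queue [12] -> pop 12, enqueue [47], visited so far: [12]
  queue [47] -> pop 47, enqueue [26, 48], visited so far: [12, 47]
  queue [26, 48] -> pop 26, enqueue [43], visited so far: [12, 47, 26]
  queue [48, 43] -> pop 48, enqueue [none], visited so far: [12, 47, 26, 48]
  queue [43] -> pop 43, enqueue [none], visited so far: [12, 47, 26, 48, 43]
Result: [12, 47, 26, 48, 43]


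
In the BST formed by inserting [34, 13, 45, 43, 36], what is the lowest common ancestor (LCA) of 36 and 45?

Tree insertion order: [34, 13, 45, 43, 36]
Tree (level-order array): [34, 13, 45, None, None, 43, None, 36]
In a BST, the LCA of p=36, q=45 is the first node v on the
root-to-leaf path with p <= v <= q (go left if both < v, right if both > v).
Walk from root:
  at 34: both 36 and 45 > 34, go right
  at 45: 36 <= 45 <= 45, this is the LCA
LCA = 45


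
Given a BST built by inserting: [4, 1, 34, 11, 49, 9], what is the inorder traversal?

Tree insertion order: [4, 1, 34, 11, 49, 9]
Tree (level-order array): [4, 1, 34, None, None, 11, 49, 9]
Inorder traversal: [1, 4, 9, 11, 34, 49]


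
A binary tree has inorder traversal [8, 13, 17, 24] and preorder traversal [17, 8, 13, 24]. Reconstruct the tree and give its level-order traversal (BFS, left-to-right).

Inorder:  [8, 13, 17, 24]
Preorder: [17, 8, 13, 24]
Algorithm: preorder visits root first, so consume preorder in order;
for each root, split the current inorder slice at that value into
left-subtree inorder and right-subtree inorder, then recurse.
Recursive splits:
  root=17; inorder splits into left=[8, 13], right=[24]
  root=8; inorder splits into left=[], right=[13]
  root=13; inorder splits into left=[], right=[]
  root=24; inorder splits into left=[], right=[]
Reconstructed level-order: [17, 8, 24, 13]


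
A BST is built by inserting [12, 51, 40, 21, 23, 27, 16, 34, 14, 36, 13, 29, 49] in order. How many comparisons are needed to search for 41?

Search path for 41: 12 -> 51 -> 40 -> 49
Found: False
Comparisons: 4


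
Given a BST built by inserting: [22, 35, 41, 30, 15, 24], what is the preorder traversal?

Tree insertion order: [22, 35, 41, 30, 15, 24]
Tree (level-order array): [22, 15, 35, None, None, 30, 41, 24]
Preorder traversal: [22, 15, 35, 30, 24, 41]


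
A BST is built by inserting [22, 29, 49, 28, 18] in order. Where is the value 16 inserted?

Starting tree (level order): [22, 18, 29, None, None, 28, 49]
Insertion path: 22 -> 18
Result: insert 16 as left child of 18
Final tree (level order): [22, 18, 29, 16, None, 28, 49]


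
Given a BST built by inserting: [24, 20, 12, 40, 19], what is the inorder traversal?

Tree insertion order: [24, 20, 12, 40, 19]
Tree (level-order array): [24, 20, 40, 12, None, None, None, None, 19]
Inorder traversal: [12, 19, 20, 24, 40]


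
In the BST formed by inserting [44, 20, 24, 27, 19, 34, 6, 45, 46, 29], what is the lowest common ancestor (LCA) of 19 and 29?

Tree insertion order: [44, 20, 24, 27, 19, 34, 6, 45, 46, 29]
Tree (level-order array): [44, 20, 45, 19, 24, None, 46, 6, None, None, 27, None, None, None, None, None, 34, 29]
In a BST, the LCA of p=19, q=29 is the first node v on the
root-to-leaf path with p <= v <= q (go left if both < v, right if both > v).
Walk from root:
  at 44: both 19 and 29 < 44, go left
  at 20: 19 <= 20 <= 29, this is the LCA
LCA = 20


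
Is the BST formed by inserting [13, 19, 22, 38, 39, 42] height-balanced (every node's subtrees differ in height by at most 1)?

Tree (level-order array): [13, None, 19, None, 22, None, 38, None, 39, None, 42]
Definition: a tree is height-balanced if, at every node, |h(left) - h(right)| <= 1 (empty subtree has height -1).
Bottom-up per-node check:
  node 42: h_left=-1, h_right=-1, diff=0 [OK], height=0
  node 39: h_left=-1, h_right=0, diff=1 [OK], height=1
  node 38: h_left=-1, h_right=1, diff=2 [FAIL (|-1-1|=2 > 1)], height=2
  node 22: h_left=-1, h_right=2, diff=3 [FAIL (|-1-2|=3 > 1)], height=3
  node 19: h_left=-1, h_right=3, diff=4 [FAIL (|-1-3|=4 > 1)], height=4
  node 13: h_left=-1, h_right=4, diff=5 [FAIL (|-1-4|=5 > 1)], height=5
Node 38 violates the condition: |-1 - 1| = 2 > 1.
Result: Not balanced


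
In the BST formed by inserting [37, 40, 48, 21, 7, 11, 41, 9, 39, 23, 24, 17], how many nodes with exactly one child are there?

Tree built from: [37, 40, 48, 21, 7, 11, 41, 9, 39, 23, 24, 17]
Tree (level-order array): [37, 21, 40, 7, 23, 39, 48, None, 11, None, 24, None, None, 41, None, 9, 17]
Rule: These are nodes with exactly 1 non-null child.
Per-node child counts:
  node 37: 2 child(ren)
  node 21: 2 child(ren)
  node 7: 1 child(ren)
  node 11: 2 child(ren)
  node 9: 0 child(ren)
  node 17: 0 child(ren)
  node 23: 1 child(ren)
  node 24: 0 child(ren)
  node 40: 2 child(ren)
  node 39: 0 child(ren)
  node 48: 1 child(ren)
  node 41: 0 child(ren)
Matching nodes: [7, 23, 48]
Count of nodes with exactly one child: 3


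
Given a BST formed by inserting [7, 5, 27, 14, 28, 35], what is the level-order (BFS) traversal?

Tree insertion order: [7, 5, 27, 14, 28, 35]
Tree (level-order array): [7, 5, 27, None, None, 14, 28, None, None, None, 35]
BFS from the root, enqueuing left then right child of each popped node:
  queue [7] -> pop 7, enqueue [5, 27], visited so far: [7]
  queue [5, 27] -> pop 5, enqueue [none], visited so far: [7, 5]
  queue [27] -> pop 27, enqueue [14, 28], visited so far: [7, 5, 27]
  queue [14, 28] -> pop 14, enqueue [none], visited so far: [7, 5, 27, 14]
  queue [28] -> pop 28, enqueue [35], visited so far: [7, 5, 27, 14, 28]
  queue [35] -> pop 35, enqueue [none], visited so far: [7, 5, 27, 14, 28, 35]
Result: [7, 5, 27, 14, 28, 35]


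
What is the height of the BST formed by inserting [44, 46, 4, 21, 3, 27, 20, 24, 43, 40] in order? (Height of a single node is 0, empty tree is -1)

Insertion order: [44, 46, 4, 21, 3, 27, 20, 24, 43, 40]
Tree (level-order array): [44, 4, 46, 3, 21, None, None, None, None, 20, 27, None, None, 24, 43, None, None, 40]
Compute height bottom-up (empty subtree = -1):
  height(3) = 1 + max(-1, -1) = 0
  height(20) = 1 + max(-1, -1) = 0
  height(24) = 1 + max(-1, -1) = 0
  height(40) = 1 + max(-1, -1) = 0
  height(43) = 1 + max(0, -1) = 1
  height(27) = 1 + max(0, 1) = 2
  height(21) = 1 + max(0, 2) = 3
  height(4) = 1 + max(0, 3) = 4
  height(46) = 1 + max(-1, -1) = 0
  height(44) = 1 + max(4, 0) = 5
Height = 5


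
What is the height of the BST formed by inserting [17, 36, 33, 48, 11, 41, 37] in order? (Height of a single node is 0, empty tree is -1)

Insertion order: [17, 36, 33, 48, 11, 41, 37]
Tree (level-order array): [17, 11, 36, None, None, 33, 48, None, None, 41, None, 37]
Compute height bottom-up (empty subtree = -1):
  height(11) = 1 + max(-1, -1) = 0
  height(33) = 1 + max(-1, -1) = 0
  height(37) = 1 + max(-1, -1) = 0
  height(41) = 1 + max(0, -1) = 1
  height(48) = 1 + max(1, -1) = 2
  height(36) = 1 + max(0, 2) = 3
  height(17) = 1 + max(0, 3) = 4
Height = 4


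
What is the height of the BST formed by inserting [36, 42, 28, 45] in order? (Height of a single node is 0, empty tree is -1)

Insertion order: [36, 42, 28, 45]
Tree (level-order array): [36, 28, 42, None, None, None, 45]
Compute height bottom-up (empty subtree = -1):
  height(28) = 1 + max(-1, -1) = 0
  height(45) = 1 + max(-1, -1) = 0
  height(42) = 1 + max(-1, 0) = 1
  height(36) = 1 + max(0, 1) = 2
Height = 2


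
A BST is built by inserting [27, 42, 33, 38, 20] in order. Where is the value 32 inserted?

Starting tree (level order): [27, 20, 42, None, None, 33, None, None, 38]
Insertion path: 27 -> 42 -> 33
Result: insert 32 as left child of 33
Final tree (level order): [27, 20, 42, None, None, 33, None, 32, 38]


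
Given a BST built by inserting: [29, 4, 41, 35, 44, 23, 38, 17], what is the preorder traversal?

Tree insertion order: [29, 4, 41, 35, 44, 23, 38, 17]
Tree (level-order array): [29, 4, 41, None, 23, 35, 44, 17, None, None, 38]
Preorder traversal: [29, 4, 23, 17, 41, 35, 38, 44]


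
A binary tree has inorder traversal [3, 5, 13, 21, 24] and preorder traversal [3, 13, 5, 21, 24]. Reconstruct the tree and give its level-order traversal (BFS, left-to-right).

Inorder:  [3, 5, 13, 21, 24]
Preorder: [3, 13, 5, 21, 24]
Algorithm: preorder visits root first, so consume preorder in order;
for each root, split the current inorder slice at that value into
left-subtree inorder and right-subtree inorder, then recurse.
Recursive splits:
  root=3; inorder splits into left=[], right=[5, 13, 21, 24]
  root=13; inorder splits into left=[5], right=[21, 24]
  root=5; inorder splits into left=[], right=[]
  root=21; inorder splits into left=[], right=[24]
  root=24; inorder splits into left=[], right=[]
Reconstructed level-order: [3, 13, 5, 21, 24]


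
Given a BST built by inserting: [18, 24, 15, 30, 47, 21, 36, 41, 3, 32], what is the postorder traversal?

Tree insertion order: [18, 24, 15, 30, 47, 21, 36, 41, 3, 32]
Tree (level-order array): [18, 15, 24, 3, None, 21, 30, None, None, None, None, None, 47, 36, None, 32, 41]
Postorder traversal: [3, 15, 21, 32, 41, 36, 47, 30, 24, 18]


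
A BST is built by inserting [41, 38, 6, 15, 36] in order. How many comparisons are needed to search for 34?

Search path for 34: 41 -> 38 -> 6 -> 15 -> 36
Found: False
Comparisons: 5


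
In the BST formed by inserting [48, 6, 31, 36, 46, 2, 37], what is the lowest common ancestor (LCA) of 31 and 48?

Tree insertion order: [48, 6, 31, 36, 46, 2, 37]
Tree (level-order array): [48, 6, None, 2, 31, None, None, None, 36, None, 46, 37]
In a BST, the LCA of p=31, q=48 is the first node v on the
root-to-leaf path with p <= v <= q (go left if both < v, right if both > v).
Walk from root:
  at 48: 31 <= 48 <= 48, this is the LCA
LCA = 48


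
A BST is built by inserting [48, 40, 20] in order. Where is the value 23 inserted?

Starting tree (level order): [48, 40, None, 20]
Insertion path: 48 -> 40 -> 20
Result: insert 23 as right child of 20
Final tree (level order): [48, 40, None, 20, None, None, 23]


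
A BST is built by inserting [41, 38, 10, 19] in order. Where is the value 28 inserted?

Starting tree (level order): [41, 38, None, 10, None, None, 19]
Insertion path: 41 -> 38 -> 10 -> 19
Result: insert 28 as right child of 19
Final tree (level order): [41, 38, None, 10, None, None, 19, None, 28]


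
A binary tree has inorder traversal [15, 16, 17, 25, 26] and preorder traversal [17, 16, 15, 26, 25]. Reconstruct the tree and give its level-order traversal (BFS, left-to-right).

Inorder:  [15, 16, 17, 25, 26]
Preorder: [17, 16, 15, 26, 25]
Algorithm: preorder visits root first, so consume preorder in order;
for each root, split the current inorder slice at that value into
left-subtree inorder and right-subtree inorder, then recurse.
Recursive splits:
  root=17; inorder splits into left=[15, 16], right=[25, 26]
  root=16; inorder splits into left=[15], right=[]
  root=15; inorder splits into left=[], right=[]
  root=26; inorder splits into left=[25], right=[]
  root=25; inorder splits into left=[], right=[]
Reconstructed level-order: [17, 16, 26, 15, 25]


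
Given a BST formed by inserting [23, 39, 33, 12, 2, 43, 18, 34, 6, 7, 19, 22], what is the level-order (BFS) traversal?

Tree insertion order: [23, 39, 33, 12, 2, 43, 18, 34, 6, 7, 19, 22]
Tree (level-order array): [23, 12, 39, 2, 18, 33, 43, None, 6, None, 19, None, 34, None, None, None, 7, None, 22]
BFS from the root, enqueuing left then right child of each popped node:
  queue [23] -> pop 23, enqueue [12, 39], visited so far: [23]
  queue [12, 39] -> pop 12, enqueue [2, 18], visited so far: [23, 12]
  queue [39, 2, 18] -> pop 39, enqueue [33, 43], visited so far: [23, 12, 39]
  queue [2, 18, 33, 43] -> pop 2, enqueue [6], visited so far: [23, 12, 39, 2]
  queue [18, 33, 43, 6] -> pop 18, enqueue [19], visited so far: [23, 12, 39, 2, 18]
  queue [33, 43, 6, 19] -> pop 33, enqueue [34], visited so far: [23, 12, 39, 2, 18, 33]
  queue [43, 6, 19, 34] -> pop 43, enqueue [none], visited so far: [23, 12, 39, 2, 18, 33, 43]
  queue [6, 19, 34] -> pop 6, enqueue [7], visited so far: [23, 12, 39, 2, 18, 33, 43, 6]
  queue [19, 34, 7] -> pop 19, enqueue [22], visited so far: [23, 12, 39, 2, 18, 33, 43, 6, 19]
  queue [34, 7, 22] -> pop 34, enqueue [none], visited so far: [23, 12, 39, 2, 18, 33, 43, 6, 19, 34]
  queue [7, 22] -> pop 7, enqueue [none], visited so far: [23, 12, 39, 2, 18, 33, 43, 6, 19, 34, 7]
  queue [22] -> pop 22, enqueue [none], visited so far: [23, 12, 39, 2, 18, 33, 43, 6, 19, 34, 7, 22]
Result: [23, 12, 39, 2, 18, 33, 43, 6, 19, 34, 7, 22]


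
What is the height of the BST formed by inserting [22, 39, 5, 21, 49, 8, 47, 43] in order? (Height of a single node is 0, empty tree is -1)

Insertion order: [22, 39, 5, 21, 49, 8, 47, 43]
Tree (level-order array): [22, 5, 39, None, 21, None, 49, 8, None, 47, None, None, None, 43]
Compute height bottom-up (empty subtree = -1):
  height(8) = 1 + max(-1, -1) = 0
  height(21) = 1 + max(0, -1) = 1
  height(5) = 1 + max(-1, 1) = 2
  height(43) = 1 + max(-1, -1) = 0
  height(47) = 1 + max(0, -1) = 1
  height(49) = 1 + max(1, -1) = 2
  height(39) = 1 + max(-1, 2) = 3
  height(22) = 1 + max(2, 3) = 4
Height = 4


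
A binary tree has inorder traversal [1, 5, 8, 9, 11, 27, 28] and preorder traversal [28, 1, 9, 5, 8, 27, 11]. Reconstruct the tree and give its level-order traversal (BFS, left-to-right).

Inorder:  [1, 5, 8, 9, 11, 27, 28]
Preorder: [28, 1, 9, 5, 8, 27, 11]
Algorithm: preorder visits root first, so consume preorder in order;
for each root, split the current inorder slice at that value into
left-subtree inorder and right-subtree inorder, then recurse.
Recursive splits:
  root=28; inorder splits into left=[1, 5, 8, 9, 11, 27], right=[]
  root=1; inorder splits into left=[], right=[5, 8, 9, 11, 27]
  root=9; inorder splits into left=[5, 8], right=[11, 27]
  root=5; inorder splits into left=[], right=[8]
  root=8; inorder splits into left=[], right=[]
  root=27; inorder splits into left=[11], right=[]
  root=11; inorder splits into left=[], right=[]
Reconstructed level-order: [28, 1, 9, 5, 27, 8, 11]


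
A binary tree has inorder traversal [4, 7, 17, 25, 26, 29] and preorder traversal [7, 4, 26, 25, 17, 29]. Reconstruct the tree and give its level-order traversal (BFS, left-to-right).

Inorder:  [4, 7, 17, 25, 26, 29]
Preorder: [7, 4, 26, 25, 17, 29]
Algorithm: preorder visits root first, so consume preorder in order;
for each root, split the current inorder slice at that value into
left-subtree inorder and right-subtree inorder, then recurse.
Recursive splits:
  root=7; inorder splits into left=[4], right=[17, 25, 26, 29]
  root=4; inorder splits into left=[], right=[]
  root=26; inorder splits into left=[17, 25], right=[29]
  root=25; inorder splits into left=[17], right=[]
  root=17; inorder splits into left=[], right=[]
  root=29; inorder splits into left=[], right=[]
Reconstructed level-order: [7, 4, 26, 25, 29, 17]


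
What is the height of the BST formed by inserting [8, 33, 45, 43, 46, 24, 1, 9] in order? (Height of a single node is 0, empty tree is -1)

Insertion order: [8, 33, 45, 43, 46, 24, 1, 9]
Tree (level-order array): [8, 1, 33, None, None, 24, 45, 9, None, 43, 46]
Compute height bottom-up (empty subtree = -1):
  height(1) = 1 + max(-1, -1) = 0
  height(9) = 1 + max(-1, -1) = 0
  height(24) = 1 + max(0, -1) = 1
  height(43) = 1 + max(-1, -1) = 0
  height(46) = 1 + max(-1, -1) = 0
  height(45) = 1 + max(0, 0) = 1
  height(33) = 1 + max(1, 1) = 2
  height(8) = 1 + max(0, 2) = 3
Height = 3


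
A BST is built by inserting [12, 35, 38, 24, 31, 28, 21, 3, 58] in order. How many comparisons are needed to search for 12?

Search path for 12: 12
Found: True
Comparisons: 1


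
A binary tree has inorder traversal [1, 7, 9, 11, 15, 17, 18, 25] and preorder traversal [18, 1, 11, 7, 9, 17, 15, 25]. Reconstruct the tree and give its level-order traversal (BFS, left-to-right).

Inorder:  [1, 7, 9, 11, 15, 17, 18, 25]
Preorder: [18, 1, 11, 7, 9, 17, 15, 25]
Algorithm: preorder visits root first, so consume preorder in order;
for each root, split the current inorder slice at that value into
left-subtree inorder and right-subtree inorder, then recurse.
Recursive splits:
  root=18; inorder splits into left=[1, 7, 9, 11, 15, 17], right=[25]
  root=1; inorder splits into left=[], right=[7, 9, 11, 15, 17]
  root=11; inorder splits into left=[7, 9], right=[15, 17]
  root=7; inorder splits into left=[], right=[9]
  root=9; inorder splits into left=[], right=[]
  root=17; inorder splits into left=[15], right=[]
  root=15; inorder splits into left=[], right=[]
  root=25; inorder splits into left=[], right=[]
Reconstructed level-order: [18, 1, 25, 11, 7, 17, 9, 15]


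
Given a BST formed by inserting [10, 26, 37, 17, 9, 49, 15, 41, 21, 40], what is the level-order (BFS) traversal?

Tree insertion order: [10, 26, 37, 17, 9, 49, 15, 41, 21, 40]
Tree (level-order array): [10, 9, 26, None, None, 17, 37, 15, 21, None, 49, None, None, None, None, 41, None, 40]
BFS from the root, enqueuing left then right child of each popped node:
  queue [10] -> pop 10, enqueue [9, 26], visited so far: [10]
  queue [9, 26] -> pop 9, enqueue [none], visited so far: [10, 9]
  queue [26] -> pop 26, enqueue [17, 37], visited so far: [10, 9, 26]
  queue [17, 37] -> pop 17, enqueue [15, 21], visited so far: [10, 9, 26, 17]
  queue [37, 15, 21] -> pop 37, enqueue [49], visited so far: [10, 9, 26, 17, 37]
  queue [15, 21, 49] -> pop 15, enqueue [none], visited so far: [10, 9, 26, 17, 37, 15]
  queue [21, 49] -> pop 21, enqueue [none], visited so far: [10, 9, 26, 17, 37, 15, 21]
  queue [49] -> pop 49, enqueue [41], visited so far: [10, 9, 26, 17, 37, 15, 21, 49]
  queue [41] -> pop 41, enqueue [40], visited so far: [10, 9, 26, 17, 37, 15, 21, 49, 41]
  queue [40] -> pop 40, enqueue [none], visited so far: [10, 9, 26, 17, 37, 15, 21, 49, 41, 40]
Result: [10, 9, 26, 17, 37, 15, 21, 49, 41, 40]


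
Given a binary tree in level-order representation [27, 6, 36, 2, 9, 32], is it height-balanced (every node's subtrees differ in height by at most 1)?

Tree (level-order array): [27, 6, 36, 2, 9, 32]
Definition: a tree is height-balanced if, at every node, |h(left) - h(right)| <= 1 (empty subtree has height -1).
Bottom-up per-node check:
  node 2: h_left=-1, h_right=-1, diff=0 [OK], height=0
  node 9: h_left=-1, h_right=-1, diff=0 [OK], height=0
  node 6: h_left=0, h_right=0, diff=0 [OK], height=1
  node 32: h_left=-1, h_right=-1, diff=0 [OK], height=0
  node 36: h_left=0, h_right=-1, diff=1 [OK], height=1
  node 27: h_left=1, h_right=1, diff=0 [OK], height=2
All nodes satisfy the balance condition.
Result: Balanced


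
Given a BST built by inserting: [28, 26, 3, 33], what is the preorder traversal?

Tree insertion order: [28, 26, 3, 33]
Tree (level-order array): [28, 26, 33, 3]
Preorder traversal: [28, 26, 3, 33]


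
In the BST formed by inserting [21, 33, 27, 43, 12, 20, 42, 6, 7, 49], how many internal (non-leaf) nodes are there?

Tree built from: [21, 33, 27, 43, 12, 20, 42, 6, 7, 49]
Tree (level-order array): [21, 12, 33, 6, 20, 27, 43, None, 7, None, None, None, None, 42, 49]
Rule: An internal node has at least one child.
Per-node child counts:
  node 21: 2 child(ren)
  node 12: 2 child(ren)
  node 6: 1 child(ren)
  node 7: 0 child(ren)
  node 20: 0 child(ren)
  node 33: 2 child(ren)
  node 27: 0 child(ren)
  node 43: 2 child(ren)
  node 42: 0 child(ren)
  node 49: 0 child(ren)
Matching nodes: [21, 12, 6, 33, 43]
Count of internal (non-leaf) nodes: 5


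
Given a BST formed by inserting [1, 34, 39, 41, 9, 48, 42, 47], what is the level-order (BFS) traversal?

Tree insertion order: [1, 34, 39, 41, 9, 48, 42, 47]
Tree (level-order array): [1, None, 34, 9, 39, None, None, None, 41, None, 48, 42, None, None, 47]
BFS from the root, enqueuing left then right child of each popped node:
  queue [1] -> pop 1, enqueue [34], visited so far: [1]
  queue [34] -> pop 34, enqueue [9, 39], visited so far: [1, 34]
  queue [9, 39] -> pop 9, enqueue [none], visited so far: [1, 34, 9]
  queue [39] -> pop 39, enqueue [41], visited so far: [1, 34, 9, 39]
  queue [41] -> pop 41, enqueue [48], visited so far: [1, 34, 9, 39, 41]
  queue [48] -> pop 48, enqueue [42], visited so far: [1, 34, 9, 39, 41, 48]
  queue [42] -> pop 42, enqueue [47], visited so far: [1, 34, 9, 39, 41, 48, 42]
  queue [47] -> pop 47, enqueue [none], visited so far: [1, 34, 9, 39, 41, 48, 42, 47]
Result: [1, 34, 9, 39, 41, 48, 42, 47]


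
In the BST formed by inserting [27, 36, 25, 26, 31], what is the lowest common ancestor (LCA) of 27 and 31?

Tree insertion order: [27, 36, 25, 26, 31]
Tree (level-order array): [27, 25, 36, None, 26, 31]
In a BST, the LCA of p=27, q=31 is the first node v on the
root-to-leaf path with p <= v <= q (go left if both < v, right if both > v).
Walk from root:
  at 27: 27 <= 27 <= 31, this is the LCA
LCA = 27


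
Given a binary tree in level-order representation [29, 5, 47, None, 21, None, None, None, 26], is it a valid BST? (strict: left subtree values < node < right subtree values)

Level-order array: [29, 5, 47, None, 21, None, None, None, 26]
Validate using subtree bounds (lo, hi): at each node, require lo < value < hi,
then recurse left with hi=value and right with lo=value.
Preorder trace (stopping at first violation):
  at node 29 with bounds (-inf, +inf): OK
  at node 5 with bounds (-inf, 29): OK
  at node 21 with bounds (5, 29): OK
  at node 26 with bounds (21, 29): OK
  at node 47 with bounds (29, +inf): OK
No violation found at any node.
Result: Valid BST


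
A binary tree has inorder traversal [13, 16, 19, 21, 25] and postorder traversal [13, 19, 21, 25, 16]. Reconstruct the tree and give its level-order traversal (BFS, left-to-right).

Inorder:   [13, 16, 19, 21, 25]
Postorder: [13, 19, 21, 25, 16]
Algorithm: postorder visits root last, so walk postorder right-to-left;
each value is the root of the current inorder slice — split it at that
value, recurse on the right subtree first, then the left.
Recursive splits:
  root=16; inorder splits into left=[13], right=[19, 21, 25]
  root=25; inorder splits into left=[19, 21], right=[]
  root=21; inorder splits into left=[19], right=[]
  root=19; inorder splits into left=[], right=[]
  root=13; inorder splits into left=[], right=[]
Reconstructed level-order: [16, 13, 25, 21, 19]


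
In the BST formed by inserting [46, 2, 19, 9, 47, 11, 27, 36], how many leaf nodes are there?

Tree built from: [46, 2, 19, 9, 47, 11, 27, 36]
Tree (level-order array): [46, 2, 47, None, 19, None, None, 9, 27, None, 11, None, 36]
Rule: A leaf has 0 children.
Per-node child counts:
  node 46: 2 child(ren)
  node 2: 1 child(ren)
  node 19: 2 child(ren)
  node 9: 1 child(ren)
  node 11: 0 child(ren)
  node 27: 1 child(ren)
  node 36: 0 child(ren)
  node 47: 0 child(ren)
Matching nodes: [11, 36, 47]
Count of leaf nodes: 3


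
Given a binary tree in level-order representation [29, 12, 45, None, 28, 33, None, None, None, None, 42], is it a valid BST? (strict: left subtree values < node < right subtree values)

Level-order array: [29, 12, 45, None, 28, 33, None, None, None, None, 42]
Validate using subtree bounds (lo, hi): at each node, require lo < value < hi,
then recurse left with hi=value and right with lo=value.
Preorder trace (stopping at first violation):
  at node 29 with bounds (-inf, +inf): OK
  at node 12 with bounds (-inf, 29): OK
  at node 28 with bounds (12, 29): OK
  at node 45 with bounds (29, +inf): OK
  at node 33 with bounds (29, 45): OK
  at node 42 with bounds (33, 45): OK
No violation found at any node.
Result: Valid BST


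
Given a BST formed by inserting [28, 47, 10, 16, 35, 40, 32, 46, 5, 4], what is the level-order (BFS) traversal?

Tree insertion order: [28, 47, 10, 16, 35, 40, 32, 46, 5, 4]
Tree (level-order array): [28, 10, 47, 5, 16, 35, None, 4, None, None, None, 32, 40, None, None, None, None, None, 46]
BFS from the root, enqueuing left then right child of each popped node:
  queue [28] -> pop 28, enqueue [10, 47], visited so far: [28]
  queue [10, 47] -> pop 10, enqueue [5, 16], visited so far: [28, 10]
  queue [47, 5, 16] -> pop 47, enqueue [35], visited so far: [28, 10, 47]
  queue [5, 16, 35] -> pop 5, enqueue [4], visited so far: [28, 10, 47, 5]
  queue [16, 35, 4] -> pop 16, enqueue [none], visited so far: [28, 10, 47, 5, 16]
  queue [35, 4] -> pop 35, enqueue [32, 40], visited so far: [28, 10, 47, 5, 16, 35]
  queue [4, 32, 40] -> pop 4, enqueue [none], visited so far: [28, 10, 47, 5, 16, 35, 4]
  queue [32, 40] -> pop 32, enqueue [none], visited so far: [28, 10, 47, 5, 16, 35, 4, 32]
  queue [40] -> pop 40, enqueue [46], visited so far: [28, 10, 47, 5, 16, 35, 4, 32, 40]
  queue [46] -> pop 46, enqueue [none], visited so far: [28, 10, 47, 5, 16, 35, 4, 32, 40, 46]
Result: [28, 10, 47, 5, 16, 35, 4, 32, 40, 46]


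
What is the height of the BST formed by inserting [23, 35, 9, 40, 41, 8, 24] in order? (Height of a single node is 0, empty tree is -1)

Insertion order: [23, 35, 9, 40, 41, 8, 24]
Tree (level-order array): [23, 9, 35, 8, None, 24, 40, None, None, None, None, None, 41]
Compute height bottom-up (empty subtree = -1):
  height(8) = 1 + max(-1, -1) = 0
  height(9) = 1 + max(0, -1) = 1
  height(24) = 1 + max(-1, -1) = 0
  height(41) = 1 + max(-1, -1) = 0
  height(40) = 1 + max(-1, 0) = 1
  height(35) = 1 + max(0, 1) = 2
  height(23) = 1 + max(1, 2) = 3
Height = 3


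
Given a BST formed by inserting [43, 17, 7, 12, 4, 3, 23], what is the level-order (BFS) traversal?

Tree insertion order: [43, 17, 7, 12, 4, 3, 23]
Tree (level-order array): [43, 17, None, 7, 23, 4, 12, None, None, 3]
BFS from the root, enqueuing left then right child of each popped node:
  queue [43] -> pop 43, enqueue [17], visited so far: [43]
  queue [17] -> pop 17, enqueue [7, 23], visited so far: [43, 17]
  queue [7, 23] -> pop 7, enqueue [4, 12], visited so far: [43, 17, 7]
  queue [23, 4, 12] -> pop 23, enqueue [none], visited so far: [43, 17, 7, 23]
  queue [4, 12] -> pop 4, enqueue [3], visited so far: [43, 17, 7, 23, 4]
  queue [12, 3] -> pop 12, enqueue [none], visited so far: [43, 17, 7, 23, 4, 12]
  queue [3] -> pop 3, enqueue [none], visited so far: [43, 17, 7, 23, 4, 12, 3]
Result: [43, 17, 7, 23, 4, 12, 3]


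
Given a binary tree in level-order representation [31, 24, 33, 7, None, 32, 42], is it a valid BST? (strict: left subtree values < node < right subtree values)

Level-order array: [31, 24, 33, 7, None, 32, 42]
Validate using subtree bounds (lo, hi): at each node, require lo < value < hi,
then recurse left with hi=value and right with lo=value.
Preorder trace (stopping at first violation):
  at node 31 with bounds (-inf, +inf): OK
  at node 24 with bounds (-inf, 31): OK
  at node 7 with bounds (-inf, 24): OK
  at node 33 with bounds (31, +inf): OK
  at node 32 with bounds (31, 33): OK
  at node 42 with bounds (33, +inf): OK
No violation found at any node.
Result: Valid BST


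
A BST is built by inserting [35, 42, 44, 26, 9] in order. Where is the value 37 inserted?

Starting tree (level order): [35, 26, 42, 9, None, None, 44]
Insertion path: 35 -> 42
Result: insert 37 as left child of 42
Final tree (level order): [35, 26, 42, 9, None, 37, 44]


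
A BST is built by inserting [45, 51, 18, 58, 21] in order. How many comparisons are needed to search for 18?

Search path for 18: 45 -> 18
Found: True
Comparisons: 2


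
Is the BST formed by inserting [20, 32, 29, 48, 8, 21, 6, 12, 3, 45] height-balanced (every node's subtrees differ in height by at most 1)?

Tree (level-order array): [20, 8, 32, 6, 12, 29, 48, 3, None, None, None, 21, None, 45]
Definition: a tree is height-balanced if, at every node, |h(left) - h(right)| <= 1 (empty subtree has height -1).
Bottom-up per-node check:
  node 3: h_left=-1, h_right=-1, diff=0 [OK], height=0
  node 6: h_left=0, h_right=-1, diff=1 [OK], height=1
  node 12: h_left=-1, h_right=-1, diff=0 [OK], height=0
  node 8: h_left=1, h_right=0, diff=1 [OK], height=2
  node 21: h_left=-1, h_right=-1, diff=0 [OK], height=0
  node 29: h_left=0, h_right=-1, diff=1 [OK], height=1
  node 45: h_left=-1, h_right=-1, diff=0 [OK], height=0
  node 48: h_left=0, h_right=-1, diff=1 [OK], height=1
  node 32: h_left=1, h_right=1, diff=0 [OK], height=2
  node 20: h_left=2, h_right=2, diff=0 [OK], height=3
All nodes satisfy the balance condition.
Result: Balanced
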